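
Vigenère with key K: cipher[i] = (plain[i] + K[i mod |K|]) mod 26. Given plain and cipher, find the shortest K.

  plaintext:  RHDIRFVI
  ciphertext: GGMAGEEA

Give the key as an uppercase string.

  i= 0: G-R = 15 → P
  i= 1: G-H = 25 → Z
  i= 2: M-D =  9 → J
  i= 3: A-I = 18 → S
  i= 4: G-R = 15 → P
  i= 5: E-F = 25 → Z
  i= 6: E-V =  9 → J
  i= 7: A-I = 18 → S
  shifts repeat with period 4: PZJS

PZJS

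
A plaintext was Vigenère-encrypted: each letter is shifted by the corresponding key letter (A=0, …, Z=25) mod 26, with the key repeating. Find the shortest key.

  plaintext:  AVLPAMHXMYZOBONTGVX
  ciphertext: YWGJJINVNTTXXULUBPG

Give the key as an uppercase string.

  i= 0: Y-A = 24 → Y
  i= 1: W-V =  1 → B
  i= 2: G-L = 21 → V
  i= 3: J-P = 20 → U
  i= 4: J-A =  9 → J
  i= 5: I-M = 22 → W
  i= 6: N-H =  6 → G
  i= 7: V-X = 24 → Y
  i= 8: N-M =  1 → B
  i= 9: T-Y = 21 → V
  i=10: T-Z = 20 → U
  i=11: X-O =  9 → J
  i=12: X-B = 22 → W
  i=13: U-O =  6 → G
  i=14: L-N = 24 → Y
  i=15: U-T =  1 → B
  i=16: B-G = 21 → V
  i=17: P-V = 20 → U
  i=18: G-X =  9 → J
  shifts repeat with period 7: YBVUJWG

YBVUJWG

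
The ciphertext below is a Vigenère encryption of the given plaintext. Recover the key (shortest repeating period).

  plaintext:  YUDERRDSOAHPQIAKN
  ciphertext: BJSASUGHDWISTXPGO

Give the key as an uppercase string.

DPPWBD

  i= 0: B-Y =  3 → D
  i= 1: J-U = 15 → P
  i= 2: S-D = 15 → P
  i= 3: A-E = 22 → W
  i= 4: S-R =  1 → B
  i= 5: U-R =  3 → D
  i= 6: G-D =  3 → D
  i= 7: H-S = 15 → P
  i= 8: D-O = 15 → P
  i= 9: W-A = 22 → W
  i=10: I-H =  1 → B
  i=11: S-P =  3 → D
  i=12: T-Q =  3 → D
  i=13: X-I = 15 → P
  i=14: P-A = 15 → P
  i=15: G-K = 22 → W
  i=16: O-N =  1 → B
  shifts repeat with period 6: DPPWBD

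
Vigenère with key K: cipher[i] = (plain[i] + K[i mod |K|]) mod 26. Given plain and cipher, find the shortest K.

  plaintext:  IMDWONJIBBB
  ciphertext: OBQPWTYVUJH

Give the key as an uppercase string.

GPNTI

  i= 0: O-I =  6 → G
  i= 1: B-M = 15 → P
  i= 2: Q-D = 13 → N
  i= 3: P-W = 19 → T
  i= 4: W-O =  8 → I
  i= 5: T-N =  6 → G
  i= 6: Y-J = 15 → P
  i= 7: V-I = 13 → N
  i= 8: U-B = 19 → T
  i= 9: J-B =  8 → I
  i=10: H-B =  6 → G
  shifts repeat with period 5: GPNTI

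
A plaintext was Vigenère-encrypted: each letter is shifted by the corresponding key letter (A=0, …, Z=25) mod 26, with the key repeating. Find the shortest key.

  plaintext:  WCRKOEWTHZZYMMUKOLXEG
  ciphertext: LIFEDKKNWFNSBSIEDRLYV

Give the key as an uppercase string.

PGOU

  i= 0: L-W = 15 → P
  i= 1: I-C =  6 → G
  i= 2: F-R = 14 → O
  i= 3: E-K = 20 → U
  i= 4: D-O = 15 → P
  i= 5: K-E =  6 → G
  i= 6: K-W = 14 → O
  i= 7: N-T = 20 → U
  i= 8: W-H = 15 → P
  i= 9: F-Z =  6 → G
  i=10: N-Z = 14 → O
  i=11: S-Y = 20 → U
  i=12: B-M = 15 → P
  i=13: S-M =  6 → G
  i=14: I-U = 14 → O
  i=15: E-K = 20 → U
  i=16: D-O = 15 → P
  i=17: R-L =  6 → G
  i=18: L-X = 14 → O
  i=19: Y-E = 20 → U
  i=20: V-G = 15 → P
  shifts repeat with period 4: PGOU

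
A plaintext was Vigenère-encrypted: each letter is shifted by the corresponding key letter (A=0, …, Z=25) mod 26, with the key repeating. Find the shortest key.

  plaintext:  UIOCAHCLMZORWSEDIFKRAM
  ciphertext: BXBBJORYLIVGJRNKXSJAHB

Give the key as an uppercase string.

HPNZJ

  i= 0: B-U =  7 → H
  i= 1: X-I = 15 → P
  i= 2: B-O = 13 → N
  i= 3: B-C = 25 → Z
  i= 4: J-A =  9 → J
  i= 5: O-H =  7 → H
  i= 6: R-C = 15 → P
  i= 7: Y-L = 13 → N
  i= 8: L-M = 25 → Z
  i= 9: I-Z =  9 → J
  i=10: V-O =  7 → H
  i=11: G-R = 15 → P
  i=12: J-W = 13 → N
  i=13: R-S = 25 → Z
  i=14: N-E =  9 → J
  i=15: K-D =  7 → H
  i=16: X-I = 15 → P
  i=17: S-F = 13 → N
  i=18: J-K = 25 → Z
  i=19: A-R =  9 → J
  i=20: H-A =  7 → H
  i=21: B-M = 15 → P
  shifts repeat with period 5: HPNZJ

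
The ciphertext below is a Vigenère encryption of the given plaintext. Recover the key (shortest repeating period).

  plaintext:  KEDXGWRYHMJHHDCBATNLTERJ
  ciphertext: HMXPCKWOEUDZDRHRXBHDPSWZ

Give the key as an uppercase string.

  i= 0: H-K = 23 → X
  i= 1: M-E =  8 → I
  i= 2: X-D = 20 → U
  i= 3: P-X = 18 → S
  i= 4: C-G = 22 → W
  i= 5: K-W = 14 → O
  i= 6: W-R =  5 → F
  i= 7: O-Y = 16 → Q
  i= 8: E-H = 23 → X
  i= 9: U-M =  8 → I
  i=10: D-J = 20 → U
  i=11: Z-H = 18 → S
  i=12: D-H = 22 → W
  i=13: R-D = 14 → O
  i=14: H-C =  5 → F
  i=15: R-B = 16 → Q
  i=16: X-A = 23 → X
  i=17: B-T =  8 → I
  i=18: H-N = 20 → U
  i=19: D-L = 18 → S
  i=20: P-T = 22 → W
  i=21: S-E = 14 → O
  i=22: W-R =  5 → F
  i=23: Z-J = 16 → Q
  shifts repeat with period 8: XIUSWOFQ

XIUSWOFQ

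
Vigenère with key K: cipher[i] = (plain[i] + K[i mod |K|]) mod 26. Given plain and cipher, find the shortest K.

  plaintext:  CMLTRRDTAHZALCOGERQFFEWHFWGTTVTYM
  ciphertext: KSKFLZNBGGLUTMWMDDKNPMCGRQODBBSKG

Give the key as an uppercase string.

IGZMUIK

  i= 0: K-C =  8 → I
  i= 1: S-M =  6 → G
  i= 2: K-L = 25 → Z
  i= 3: F-T = 12 → M
  i= 4: L-R = 20 → U
  i= 5: Z-R =  8 → I
  i= 6: N-D = 10 → K
  i= 7: B-T =  8 → I
  i= 8: G-A =  6 → G
  i= 9: G-H = 25 → Z
  i=10: L-Z = 12 → M
  i=11: U-A = 20 → U
  i=12: T-L =  8 → I
  i=13: M-C = 10 → K
  i=14: W-O =  8 → I
  i=15: M-G =  6 → G
  i=16: D-E = 25 → Z
  i=17: D-R = 12 → M
  i=18: K-Q = 20 → U
  i=19: N-F =  8 → I
  i=20: P-F = 10 → K
  i=21: M-E =  8 → I
  i=22: C-W =  6 → G
  i=23: G-H = 25 → Z
  i=24: R-F = 12 → M
  i=25: Q-W = 20 → U
  i=26: O-G =  8 → I
  i=27: D-T = 10 → K
  i=28: B-T =  8 → I
  i=29: B-V =  6 → G
  i=30: S-T = 25 → Z
  i=31: K-Y = 12 → M
  i=32: G-M = 20 → U
  shifts repeat with period 7: IGZMUIK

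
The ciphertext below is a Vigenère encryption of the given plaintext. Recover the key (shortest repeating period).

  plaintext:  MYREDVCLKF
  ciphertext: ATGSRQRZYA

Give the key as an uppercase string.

  i= 0: A-M = 14 → O
  i= 1: T-Y = 21 → V
  i= 2: G-R = 15 → P
  i= 3: S-E = 14 → O
  i= 4: R-D = 14 → O
  i= 5: Q-V = 21 → V
  i= 6: R-C = 15 → P
  i= 7: Z-L = 14 → O
  i= 8: Y-K = 14 → O
  i= 9: A-F = 21 → V
  shifts repeat with period 4: OVPO

OVPO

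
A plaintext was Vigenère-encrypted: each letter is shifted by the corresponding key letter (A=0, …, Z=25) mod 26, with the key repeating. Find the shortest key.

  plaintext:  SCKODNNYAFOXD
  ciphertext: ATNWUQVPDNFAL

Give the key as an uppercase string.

  i= 0: A-S =  8 → I
  i= 1: T-C = 17 → R
  i= 2: N-K =  3 → D
  i= 3: W-O =  8 → I
  i= 4: U-D = 17 → R
  i= 5: Q-N =  3 → D
  i= 6: V-N =  8 → I
  i= 7: P-Y = 17 → R
  i= 8: D-A =  3 → D
  i= 9: N-F =  8 → I
  i=10: F-O = 17 → R
  i=11: A-X =  3 → D
  i=12: L-D =  8 → I
  shifts repeat with period 3: IRD

IRD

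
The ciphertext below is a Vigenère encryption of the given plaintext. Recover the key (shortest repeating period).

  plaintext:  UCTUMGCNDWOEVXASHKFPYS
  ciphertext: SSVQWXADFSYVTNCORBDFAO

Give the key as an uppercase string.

YQCWKR

  i= 0: S-U = 24 → Y
  i= 1: S-C = 16 → Q
  i= 2: V-T =  2 → C
  i= 3: Q-U = 22 → W
  i= 4: W-M = 10 → K
  i= 5: X-G = 17 → R
  i= 6: A-C = 24 → Y
  i= 7: D-N = 16 → Q
  i= 8: F-D =  2 → C
  i= 9: S-W = 22 → W
  i=10: Y-O = 10 → K
  i=11: V-E = 17 → R
  i=12: T-V = 24 → Y
  i=13: N-X = 16 → Q
  i=14: C-A =  2 → C
  i=15: O-S = 22 → W
  i=16: R-H = 10 → K
  i=17: B-K = 17 → R
  i=18: D-F = 24 → Y
  i=19: F-P = 16 → Q
  i=20: A-Y =  2 → C
  i=21: O-S = 22 → W
  shifts repeat with period 6: YQCWKR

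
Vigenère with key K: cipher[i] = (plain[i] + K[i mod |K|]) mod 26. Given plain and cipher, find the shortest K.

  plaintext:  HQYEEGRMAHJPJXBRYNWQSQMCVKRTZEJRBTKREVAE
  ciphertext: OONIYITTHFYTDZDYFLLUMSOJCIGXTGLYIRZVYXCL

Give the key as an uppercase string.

HYPEUCCH

  i= 0: O-H =  7 → H
  i= 1: O-Q = 24 → Y
  i= 2: N-Y = 15 → P
  i= 3: I-E =  4 → E
  i= 4: Y-E = 20 → U
  i= 5: I-G =  2 → C
  i= 6: T-R =  2 → C
  i= 7: T-M =  7 → H
  i= 8: H-A =  7 → H
  i= 9: F-H = 24 → Y
  i=10: Y-J = 15 → P
  i=11: T-P =  4 → E
  i=12: D-J = 20 → U
  i=13: Z-X =  2 → C
  i=14: D-B =  2 → C
  i=15: Y-R =  7 → H
  i=16: F-Y =  7 → H
  i=17: L-N = 24 → Y
  i=18: L-W = 15 → P
  i=19: U-Q =  4 → E
  i=20: M-S = 20 → U
  i=21: S-Q =  2 → C
  i=22: O-M =  2 → C
  i=23: J-C =  7 → H
  i=24: C-V =  7 → H
  i=25: I-K = 24 → Y
  i=26: G-R = 15 → P
  i=27: X-T =  4 → E
  i=28: T-Z = 20 → U
  i=29: G-E =  2 → C
  i=30: L-J =  2 → C
  i=31: Y-R =  7 → H
  i=32: I-B =  7 → H
  i=33: R-T = 24 → Y
  i=34: Z-K = 15 → P
  i=35: V-R =  4 → E
  i=36: Y-E = 20 → U
  i=37: X-V =  2 → C
  i=38: C-A =  2 → C
  i=39: L-E =  7 → H
  shifts repeat with period 8: HYPEUCCH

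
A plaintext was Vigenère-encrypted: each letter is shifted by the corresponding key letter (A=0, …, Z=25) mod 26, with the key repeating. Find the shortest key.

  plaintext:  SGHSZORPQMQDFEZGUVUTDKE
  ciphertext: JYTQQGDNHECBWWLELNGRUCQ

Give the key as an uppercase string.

  i= 0: J-S = 17 → R
  i= 1: Y-G = 18 → S
  i= 2: T-H = 12 → M
  i= 3: Q-S = 24 → Y
  i= 4: Q-Z = 17 → R
  i= 5: G-O = 18 → S
  i= 6: D-R = 12 → M
  i= 7: N-P = 24 → Y
  i= 8: H-Q = 17 → R
  i= 9: E-M = 18 → S
  i=10: C-Q = 12 → M
  i=11: B-D = 24 → Y
  i=12: W-F = 17 → R
  i=13: W-E = 18 → S
  i=14: L-Z = 12 → M
  i=15: E-G = 24 → Y
  i=16: L-U = 17 → R
  i=17: N-V = 18 → S
  i=18: G-U = 12 → M
  i=19: R-T = 24 → Y
  i=20: U-D = 17 → R
  i=21: C-K = 18 → S
  i=22: Q-E = 12 → M
  shifts repeat with period 4: RSMY

RSMY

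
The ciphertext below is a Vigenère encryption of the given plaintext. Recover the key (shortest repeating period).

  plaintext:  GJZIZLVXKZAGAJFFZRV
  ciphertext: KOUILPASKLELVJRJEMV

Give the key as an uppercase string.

EFVAM

  i= 0: K-G =  4 → E
  i= 1: O-J =  5 → F
  i= 2: U-Z = 21 → V
  i= 3: I-I =  0 → A
  i= 4: L-Z = 12 → M
  i= 5: P-L =  4 → E
  i= 6: A-V =  5 → F
  i= 7: S-X = 21 → V
  i= 8: K-K =  0 → A
  i= 9: L-Z = 12 → M
  i=10: E-A =  4 → E
  i=11: L-G =  5 → F
  i=12: V-A = 21 → V
  i=13: J-J =  0 → A
  i=14: R-F = 12 → M
  i=15: J-F =  4 → E
  i=16: E-Z =  5 → F
  i=17: M-R = 21 → V
  i=18: V-V =  0 → A
  shifts repeat with period 5: EFVAM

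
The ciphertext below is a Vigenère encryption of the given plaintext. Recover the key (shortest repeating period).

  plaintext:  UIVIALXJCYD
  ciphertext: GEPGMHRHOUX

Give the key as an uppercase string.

MWUY

  i= 0: G-U = 12 → M
  i= 1: E-I = 22 → W
  i= 2: P-V = 20 → U
  i= 3: G-I = 24 → Y
  i= 4: M-A = 12 → M
  i= 5: H-L = 22 → W
  i= 6: R-X = 20 → U
  i= 7: H-J = 24 → Y
  i= 8: O-C = 12 → M
  i= 9: U-Y = 22 → W
  i=10: X-D = 20 → U
  shifts repeat with period 4: MWUY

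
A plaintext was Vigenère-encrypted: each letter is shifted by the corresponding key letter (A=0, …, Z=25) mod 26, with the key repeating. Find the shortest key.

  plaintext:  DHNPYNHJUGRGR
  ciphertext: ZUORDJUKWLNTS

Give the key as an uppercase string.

WNBCF

  i= 0: Z-D = 22 → W
  i= 1: U-H = 13 → N
  i= 2: O-N =  1 → B
  i= 3: R-P =  2 → C
  i= 4: D-Y =  5 → F
  i= 5: J-N = 22 → W
  i= 6: U-H = 13 → N
  i= 7: K-J =  1 → B
  i= 8: W-U =  2 → C
  i= 9: L-G =  5 → F
  i=10: N-R = 22 → W
  i=11: T-G = 13 → N
  i=12: S-R =  1 → B
  shifts repeat with period 5: WNBCF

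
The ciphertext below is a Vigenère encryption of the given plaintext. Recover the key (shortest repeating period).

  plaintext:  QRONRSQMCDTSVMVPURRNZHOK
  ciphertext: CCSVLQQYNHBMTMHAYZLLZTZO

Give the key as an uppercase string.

  i= 0: C-Q = 12 → M
  i= 1: C-R = 11 → L
  i= 2: S-O =  4 → E
  i= 3: V-N =  8 → I
  i= 4: L-R = 20 → U
  i= 5: Q-S = 24 → Y
  i= 6: Q-Q =  0 → A
  i= 7: Y-M = 12 → M
  i= 8: N-C = 11 → L
  i= 9: H-D =  4 → E
  i=10: B-T =  8 → I
  i=11: M-S = 20 → U
  i=12: T-V = 24 → Y
  i=13: M-M =  0 → A
  i=14: H-V = 12 → M
  i=15: A-P = 11 → L
  i=16: Y-U =  4 → E
  i=17: Z-R =  8 → I
  i=18: L-R = 20 → U
  i=19: L-N = 24 → Y
  i=20: Z-Z =  0 → A
  i=21: T-H = 12 → M
  i=22: Z-O = 11 → L
  i=23: O-K =  4 → E
  shifts repeat with period 7: MLEIUYA

MLEIUYA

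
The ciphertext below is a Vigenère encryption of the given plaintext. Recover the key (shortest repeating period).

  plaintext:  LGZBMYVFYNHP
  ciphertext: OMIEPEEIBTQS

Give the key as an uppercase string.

  i= 0: O-L =  3 → D
  i= 1: M-G =  6 → G
  i= 2: I-Z =  9 → J
  i= 3: E-B =  3 → D
  i= 4: P-M =  3 → D
  i= 5: E-Y =  6 → G
  i= 6: E-V =  9 → J
  i= 7: I-F =  3 → D
  i= 8: B-Y =  3 → D
  i= 9: T-N =  6 → G
  i=10: Q-H =  9 → J
  i=11: S-P =  3 → D
  shifts repeat with period 4: DGJD

DGJD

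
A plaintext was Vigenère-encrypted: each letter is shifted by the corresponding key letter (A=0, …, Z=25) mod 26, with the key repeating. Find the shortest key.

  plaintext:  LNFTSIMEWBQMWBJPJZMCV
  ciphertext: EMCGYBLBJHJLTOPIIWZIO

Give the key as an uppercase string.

TZXNG

  i= 0: E-L = 19 → T
  i= 1: M-N = 25 → Z
  i= 2: C-F = 23 → X
  i= 3: G-T = 13 → N
  i= 4: Y-S =  6 → G
  i= 5: B-I = 19 → T
  i= 6: L-M = 25 → Z
  i= 7: B-E = 23 → X
  i= 8: J-W = 13 → N
  i= 9: H-B =  6 → G
  i=10: J-Q = 19 → T
  i=11: L-M = 25 → Z
  i=12: T-W = 23 → X
  i=13: O-B = 13 → N
  i=14: P-J =  6 → G
  i=15: I-P = 19 → T
  i=16: I-J = 25 → Z
  i=17: W-Z = 23 → X
  i=18: Z-M = 13 → N
  i=19: I-C =  6 → G
  i=20: O-V = 19 → T
  shifts repeat with period 5: TZXNG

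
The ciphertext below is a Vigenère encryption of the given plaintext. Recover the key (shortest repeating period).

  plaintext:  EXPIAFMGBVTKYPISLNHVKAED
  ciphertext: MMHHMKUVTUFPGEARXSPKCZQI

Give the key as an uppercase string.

IPSZMF

  i= 0: M-E =  8 → I
  i= 1: M-X = 15 → P
  i= 2: H-P = 18 → S
  i= 3: H-I = 25 → Z
  i= 4: M-A = 12 → M
  i= 5: K-F =  5 → F
  i= 6: U-M =  8 → I
  i= 7: V-G = 15 → P
  i= 8: T-B = 18 → S
  i= 9: U-V = 25 → Z
  i=10: F-T = 12 → M
  i=11: P-K =  5 → F
  i=12: G-Y =  8 → I
  i=13: E-P = 15 → P
  i=14: A-I = 18 → S
  i=15: R-S = 25 → Z
  i=16: X-L = 12 → M
  i=17: S-N =  5 → F
  i=18: P-H =  8 → I
  i=19: K-V = 15 → P
  i=20: C-K = 18 → S
  i=21: Z-A = 25 → Z
  i=22: Q-E = 12 → M
  i=23: I-D =  5 → F
  shifts repeat with period 6: IPSZMF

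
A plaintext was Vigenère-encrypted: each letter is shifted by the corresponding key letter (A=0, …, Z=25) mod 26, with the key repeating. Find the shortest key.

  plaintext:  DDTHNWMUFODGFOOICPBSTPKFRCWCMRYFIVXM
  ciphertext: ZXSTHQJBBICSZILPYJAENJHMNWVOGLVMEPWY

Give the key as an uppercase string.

WUZMUUXH

  i= 0: Z-D = 22 → W
  i= 1: X-D = 20 → U
  i= 2: S-T = 25 → Z
  i= 3: T-H = 12 → M
  i= 4: H-N = 20 → U
  i= 5: Q-W = 20 → U
  i= 6: J-M = 23 → X
  i= 7: B-U =  7 → H
  i= 8: B-F = 22 → W
  i= 9: I-O = 20 → U
  i=10: C-D = 25 → Z
  i=11: S-G = 12 → M
  i=12: Z-F = 20 → U
  i=13: I-O = 20 → U
  i=14: L-O = 23 → X
  i=15: P-I =  7 → H
  i=16: Y-C = 22 → W
  i=17: J-P = 20 → U
  i=18: A-B = 25 → Z
  i=19: E-S = 12 → M
  i=20: N-T = 20 → U
  i=21: J-P = 20 → U
  i=22: H-K = 23 → X
  i=23: M-F =  7 → H
  i=24: N-R = 22 → W
  i=25: W-C = 20 → U
  i=26: V-W = 25 → Z
  i=27: O-C = 12 → M
  i=28: G-M = 20 → U
  i=29: L-R = 20 → U
  i=30: V-Y = 23 → X
  i=31: M-F =  7 → H
  i=32: E-I = 22 → W
  i=33: P-V = 20 → U
  i=34: W-X = 25 → Z
  i=35: Y-M = 12 → M
  shifts repeat with period 8: WUZMUUXH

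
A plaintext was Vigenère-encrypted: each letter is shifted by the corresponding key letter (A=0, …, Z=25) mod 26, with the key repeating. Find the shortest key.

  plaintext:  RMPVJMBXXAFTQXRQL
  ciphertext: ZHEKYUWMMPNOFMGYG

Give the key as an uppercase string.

IVPPP

  i= 0: Z-R =  8 → I
  i= 1: H-M = 21 → V
  i= 2: E-P = 15 → P
  i= 3: K-V = 15 → P
  i= 4: Y-J = 15 → P
  i= 5: U-M =  8 → I
  i= 6: W-B = 21 → V
  i= 7: M-X = 15 → P
  i= 8: M-X = 15 → P
  i= 9: P-A = 15 → P
  i=10: N-F =  8 → I
  i=11: O-T = 21 → V
  i=12: F-Q = 15 → P
  i=13: M-X = 15 → P
  i=14: G-R = 15 → P
  i=15: Y-Q =  8 → I
  i=16: G-L = 21 → V
  shifts repeat with period 5: IVPPP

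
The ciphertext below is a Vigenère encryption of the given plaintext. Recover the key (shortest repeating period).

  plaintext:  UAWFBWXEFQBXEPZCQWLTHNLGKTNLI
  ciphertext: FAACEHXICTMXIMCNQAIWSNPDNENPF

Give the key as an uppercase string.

LAEXD

  i= 0: F-U = 11 → L
  i= 1: A-A =  0 → A
  i= 2: A-W =  4 → E
  i= 3: C-F = 23 → X
  i= 4: E-B =  3 → D
  i= 5: H-W = 11 → L
  i= 6: X-X =  0 → A
  i= 7: I-E =  4 → E
  i= 8: C-F = 23 → X
  i= 9: T-Q =  3 → D
  i=10: M-B = 11 → L
  i=11: X-X =  0 → A
  i=12: I-E =  4 → E
  i=13: M-P = 23 → X
  i=14: C-Z =  3 → D
  i=15: N-C = 11 → L
  i=16: Q-Q =  0 → A
  i=17: A-W =  4 → E
  i=18: I-L = 23 → X
  i=19: W-T =  3 → D
  i=20: S-H = 11 → L
  i=21: N-N =  0 → A
  i=22: P-L =  4 → E
  i=23: D-G = 23 → X
  i=24: N-K =  3 → D
  i=25: E-T = 11 → L
  i=26: N-N =  0 → A
  i=27: P-L =  4 → E
  i=28: F-I = 23 → X
  shifts repeat with period 5: LAEXD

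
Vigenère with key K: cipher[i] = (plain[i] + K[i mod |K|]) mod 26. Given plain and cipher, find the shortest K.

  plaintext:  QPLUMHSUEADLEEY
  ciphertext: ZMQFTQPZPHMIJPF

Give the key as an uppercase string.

JXFLH

  i= 0: Z-Q =  9 → J
  i= 1: M-P = 23 → X
  i= 2: Q-L =  5 → F
  i= 3: F-U = 11 → L
  i= 4: T-M =  7 → H
  i= 5: Q-H =  9 → J
  i= 6: P-S = 23 → X
  i= 7: Z-U =  5 → F
  i= 8: P-E = 11 → L
  i= 9: H-A =  7 → H
  i=10: M-D =  9 → J
  i=11: I-L = 23 → X
  i=12: J-E =  5 → F
  i=13: P-E = 11 → L
  i=14: F-Y =  7 → H
  shifts repeat with period 5: JXFLH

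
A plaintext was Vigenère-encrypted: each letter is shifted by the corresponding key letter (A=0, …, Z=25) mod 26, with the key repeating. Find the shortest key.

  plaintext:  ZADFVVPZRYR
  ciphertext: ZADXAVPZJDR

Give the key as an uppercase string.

  i= 0: Z-Z =  0 → A
  i= 1: A-A =  0 → A
  i= 2: D-D =  0 → A
  i= 3: X-F = 18 → S
  i= 4: A-V =  5 → F
  i= 5: V-V =  0 → A
  i= 6: P-P =  0 → A
  i= 7: Z-Z =  0 → A
  i= 8: J-R = 18 → S
  i= 9: D-Y =  5 → F
  i=10: R-R =  0 → A
  shifts repeat with period 5: AAASF

AAASF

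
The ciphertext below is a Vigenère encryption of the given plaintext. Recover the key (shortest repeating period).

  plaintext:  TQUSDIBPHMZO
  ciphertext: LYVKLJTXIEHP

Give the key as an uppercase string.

SIB

  i= 0: L-T = 18 → S
  i= 1: Y-Q =  8 → I
  i= 2: V-U =  1 → B
  i= 3: K-S = 18 → S
  i= 4: L-D =  8 → I
  i= 5: J-I =  1 → B
  i= 6: T-B = 18 → S
  i= 7: X-P =  8 → I
  i= 8: I-H =  1 → B
  i= 9: E-M = 18 → S
  i=10: H-Z =  8 → I
  i=11: P-O =  1 → B
  shifts repeat with period 3: SIB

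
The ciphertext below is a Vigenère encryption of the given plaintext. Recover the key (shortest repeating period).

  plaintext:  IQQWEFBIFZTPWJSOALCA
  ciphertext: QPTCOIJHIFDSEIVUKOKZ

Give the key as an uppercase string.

  i= 0: Q-I =  8 → I
  i= 1: P-Q = 25 → Z
  i= 2: T-Q =  3 → D
  i= 3: C-W =  6 → G
  i= 4: O-E = 10 → K
  i= 5: I-F =  3 → D
  i= 6: J-B =  8 → I
  i= 7: H-I = 25 → Z
  i= 8: I-F =  3 → D
  i= 9: F-Z =  6 → G
  i=10: D-T = 10 → K
  i=11: S-P =  3 → D
  i=12: E-W =  8 → I
  i=13: I-J = 25 → Z
  i=14: V-S =  3 → D
  i=15: U-O =  6 → G
  i=16: K-A = 10 → K
  i=17: O-L =  3 → D
  i=18: K-C =  8 → I
  i=19: Z-A = 25 → Z
  shifts repeat with period 6: IZDGKD

IZDGKD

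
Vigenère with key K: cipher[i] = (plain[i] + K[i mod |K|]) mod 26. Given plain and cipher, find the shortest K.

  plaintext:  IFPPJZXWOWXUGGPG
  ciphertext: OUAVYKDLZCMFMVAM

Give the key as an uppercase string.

  i= 0: O-I =  6 → G
  i= 1: U-F = 15 → P
  i= 2: A-P = 11 → L
  i= 3: V-P =  6 → G
  i= 4: Y-J = 15 → P
  i= 5: K-Z = 11 → L
  i= 6: D-X =  6 → G
  i= 7: L-W = 15 → P
  i= 8: Z-O = 11 → L
  i= 9: C-W =  6 → G
  i=10: M-X = 15 → P
  i=11: F-U = 11 → L
  i=12: M-G =  6 → G
  i=13: V-G = 15 → P
  i=14: A-P = 11 → L
  i=15: M-G =  6 → G
  shifts repeat with period 3: GPL

GPL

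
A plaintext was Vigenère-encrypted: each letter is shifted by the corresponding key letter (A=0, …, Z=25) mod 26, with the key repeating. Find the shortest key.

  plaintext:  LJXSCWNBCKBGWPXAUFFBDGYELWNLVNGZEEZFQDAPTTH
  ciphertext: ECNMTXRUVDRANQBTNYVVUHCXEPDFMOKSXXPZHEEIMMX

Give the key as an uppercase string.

  i= 0: E-L = 19 → T
  i= 1: C-J = 19 → T
  i= 2: N-X = 16 → Q
  i= 3: M-S = 20 → U
  i= 4: T-C = 17 → R
  i= 5: X-W =  1 → B
  i= 6: R-N =  4 → E
  i= 7: U-B = 19 → T
  i= 8: V-C = 19 → T
  i= 9: D-K = 19 → T
  i=10: R-B = 16 → Q
  i=11: A-G = 20 → U
  i=12: N-W = 17 → R
  i=13: Q-P =  1 → B
  i=14: B-X =  4 → E
  i=15: T-A = 19 → T
  i=16: N-U = 19 → T
  i=17: Y-F = 19 → T
  i=18: V-F = 16 → Q
  i=19: V-B = 20 → U
  i=20: U-D = 17 → R
  i=21: H-G =  1 → B
  i=22: C-Y =  4 → E
  i=23: X-E = 19 → T
  i=24: E-L = 19 → T
  i=25: P-W = 19 → T
  i=26: D-N = 16 → Q
  i=27: F-L = 20 → U
  i=28: M-V = 17 → R
  i=29: O-N =  1 → B
  i=30: K-G =  4 → E
  i=31: S-Z = 19 → T
  i=32: X-E = 19 → T
  i=33: X-E = 19 → T
  i=34: P-Z = 16 → Q
  i=35: Z-F = 20 → U
  i=36: H-Q = 17 → R
  i=37: E-D =  1 → B
  i=38: E-A =  4 → E
  i=39: I-P = 19 → T
  i=40: M-T = 19 → T
  i=41: M-T = 19 → T
  i=42: X-H = 16 → Q
  shifts repeat with period 8: TTQURBET

TTQURBET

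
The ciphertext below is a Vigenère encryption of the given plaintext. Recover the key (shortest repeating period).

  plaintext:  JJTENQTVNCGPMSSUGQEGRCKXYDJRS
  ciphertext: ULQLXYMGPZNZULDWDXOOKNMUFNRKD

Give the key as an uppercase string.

LCXHKIT

  i= 0: U-J = 11 → L
  i= 1: L-J =  2 → C
  i= 2: Q-T = 23 → X
  i= 3: L-E =  7 → H
  i= 4: X-N = 10 → K
  i= 5: Y-Q =  8 → I
  i= 6: M-T = 19 → T
  i= 7: G-V = 11 → L
  i= 8: P-N =  2 → C
  i= 9: Z-C = 23 → X
  i=10: N-G =  7 → H
  i=11: Z-P = 10 → K
  i=12: U-M =  8 → I
  i=13: L-S = 19 → T
  i=14: D-S = 11 → L
  i=15: W-U =  2 → C
  i=16: D-G = 23 → X
  i=17: X-Q =  7 → H
  i=18: O-E = 10 → K
  i=19: O-G =  8 → I
  i=20: K-R = 19 → T
  i=21: N-C = 11 → L
  i=22: M-K =  2 → C
  i=23: U-X = 23 → X
  i=24: F-Y =  7 → H
  i=25: N-D = 10 → K
  i=26: R-J =  8 → I
  i=27: K-R = 19 → T
  i=28: D-S = 11 → L
  shifts repeat with period 7: LCXHKIT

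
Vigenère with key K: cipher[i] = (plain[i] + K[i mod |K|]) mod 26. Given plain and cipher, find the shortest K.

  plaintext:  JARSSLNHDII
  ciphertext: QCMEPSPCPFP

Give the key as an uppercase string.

  i= 0: Q-J =  7 → H
  i= 1: C-A =  2 → C
  i= 2: M-R = 21 → V
  i= 3: E-S = 12 → M
  i= 4: P-S = 23 → X
  i= 5: S-L =  7 → H
  i= 6: P-N =  2 → C
  i= 7: C-H = 21 → V
  i= 8: P-D = 12 → M
  i= 9: F-I = 23 → X
  i=10: P-I =  7 → H
  shifts repeat with period 5: HCVMX

HCVMX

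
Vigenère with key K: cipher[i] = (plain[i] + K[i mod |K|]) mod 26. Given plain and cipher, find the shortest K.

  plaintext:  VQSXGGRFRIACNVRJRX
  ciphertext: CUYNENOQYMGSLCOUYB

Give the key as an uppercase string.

HEGQYHXL

  i= 0: C-V =  7 → H
  i= 1: U-Q =  4 → E
  i= 2: Y-S =  6 → G
  i= 3: N-X = 16 → Q
  i= 4: E-G = 24 → Y
  i= 5: N-G =  7 → H
  i= 6: O-R = 23 → X
  i= 7: Q-F = 11 → L
  i= 8: Y-R =  7 → H
  i= 9: M-I =  4 → E
  i=10: G-A =  6 → G
  i=11: S-C = 16 → Q
  i=12: L-N = 24 → Y
  i=13: C-V =  7 → H
  i=14: O-R = 23 → X
  i=15: U-J = 11 → L
  i=16: Y-R =  7 → H
  i=17: B-X =  4 → E
  shifts repeat with period 8: HEGQYHXL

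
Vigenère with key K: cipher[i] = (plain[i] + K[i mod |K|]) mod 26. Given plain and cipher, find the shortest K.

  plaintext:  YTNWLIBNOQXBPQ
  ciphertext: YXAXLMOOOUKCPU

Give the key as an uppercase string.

AENB

  i= 0: Y-Y =  0 → A
  i= 1: X-T =  4 → E
  i= 2: A-N = 13 → N
  i= 3: X-W =  1 → B
  i= 4: L-L =  0 → A
  i= 5: M-I =  4 → E
  i= 6: O-B = 13 → N
  i= 7: O-N =  1 → B
  i= 8: O-O =  0 → A
  i= 9: U-Q =  4 → E
  i=10: K-X = 13 → N
  i=11: C-B =  1 → B
  i=12: P-P =  0 → A
  i=13: U-Q =  4 → E
  shifts repeat with period 4: AENB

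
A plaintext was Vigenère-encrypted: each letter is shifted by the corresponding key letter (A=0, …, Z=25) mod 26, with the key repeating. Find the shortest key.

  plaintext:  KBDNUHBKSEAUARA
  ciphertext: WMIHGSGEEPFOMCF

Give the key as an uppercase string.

  i= 0: W-K = 12 → M
  i= 1: M-B = 11 → L
  i= 2: I-D =  5 → F
  i= 3: H-N = 20 → U
  i= 4: G-U = 12 → M
  i= 5: S-H = 11 → L
  i= 6: G-B =  5 → F
  i= 7: E-K = 20 → U
  i= 8: E-S = 12 → M
  i= 9: P-E = 11 → L
  i=10: F-A =  5 → F
  i=11: O-U = 20 → U
  i=12: M-A = 12 → M
  i=13: C-R = 11 → L
  i=14: F-A =  5 → F
  shifts repeat with period 4: MLFU

MLFU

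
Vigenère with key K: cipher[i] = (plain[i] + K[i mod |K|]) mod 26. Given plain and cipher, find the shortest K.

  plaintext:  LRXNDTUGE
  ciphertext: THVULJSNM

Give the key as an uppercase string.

IQYH

  i= 0: T-L =  8 → I
  i= 1: H-R = 16 → Q
  i= 2: V-X = 24 → Y
  i= 3: U-N =  7 → H
  i= 4: L-D =  8 → I
  i= 5: J-T = 16 → Q
  i= 6: S-U = 24 → Y
  i= 7: N-G =  7 → H
  i= 8: M-E =  8 → I
  shifts repeat with period 4: IQYH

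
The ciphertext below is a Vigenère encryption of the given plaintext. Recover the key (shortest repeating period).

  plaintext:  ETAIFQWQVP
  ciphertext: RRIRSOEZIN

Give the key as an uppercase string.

NYIJ

  i= 0: R-E = 13 → N
  i= 1: R-T = 24 → Y
  i= 2: I-A =  8 → I
  i= 3: R-I =  9 → J
  i= 4: S-F = 13 → N
  i= 5: O-Q = 24 → Y
  i= 6: E-W =  8 → I
  i= 7: Z-Q =  9 → J
  i= 8: I-V = 13 → N
  i= 9: N-P = 24 → Y
  shifts repeat with period 4: NYIJ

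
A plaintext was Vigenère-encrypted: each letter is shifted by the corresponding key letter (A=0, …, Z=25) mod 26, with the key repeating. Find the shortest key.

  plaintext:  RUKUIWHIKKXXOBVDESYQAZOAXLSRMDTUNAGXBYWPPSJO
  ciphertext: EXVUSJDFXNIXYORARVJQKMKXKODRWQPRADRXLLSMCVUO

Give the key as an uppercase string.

NDLAKNWX

  i= 0: E-R = 13 → N
  i= 1: X-U =  3 → D
  i= 2: V-K = 11 → L
  i= 3: U-U =  0 → A
  i= 4: S-I = 10 → K
  i= 5: J-W = 13 → N
  i= 6: D-H = 22 → W
  i= 7: F-I = 23 → X
  i= 8: X-K = 13 → N
  i= 9: N-K =  3 → D
  i=10: I-X = 11 → L
  i=11: X-X =  0 → A
  i=12: Y-O = 10 → K
  i=13: O-B = 13 → N
  i=14: R-V = 22 → W
  i=15: A-D = 23 → X
  i=16: R-E = 13 → N
  i=17: V-S =  3 → D
  i=18: J-Y = 11 → L
  i=19: Q-Q =  0 → A
  i=20: K-A = 10 → K
  i=21: M-Z = 13 → N
  i=22: K-O = 22 → W
  i=23: X-A = 23 → X
  i=24: K-X = 13 → N
  i=25: O-L =  3 → D
  i=26: D-S = 11 → L
  i=27: R-R =  0 → A
  i=28: W-M = 10 → K
  i=29: Q-D = 13 → N
  i=30: P-T = 22 → W
  i=31: R-U = 23 → X
  i=32: A-N = 13 → N
  i=33: D-A =  3 → D
  i=34: R-G = 11 → L
  i=35: X-X =  0 → A
  i=36: L-B = 10 → K
  i=37: L-Y = 13 → N
  i=38: S-W = 22 → W
  i=39: M-P = 23 → X
  i=40: C-P = 13 → N
  i=41: V-S =  3 → D
  i=42: U-J = 11 → L
  i=43: O-O =  0 → A
  shifts repeat with period 8: NDLAKNWX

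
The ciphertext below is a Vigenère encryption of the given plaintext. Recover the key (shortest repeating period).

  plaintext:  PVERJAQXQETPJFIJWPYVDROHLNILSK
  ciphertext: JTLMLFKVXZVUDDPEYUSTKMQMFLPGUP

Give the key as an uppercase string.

UYHVCF

  i= 0: J-P = 20 → U
  i= 1: T-V = 24 → Y
  i= 2: L-E =  7 → H
  i= 3: M-R = 21 → V
  i= 4: L-J =  2 → C
  i= 5: F-A =  5 → F
  i= 6: K-Q = 20 → U
  i= 7: V-X = 24 → Y
  i= 8: X-Q =  7 → H
  i= 9: Z-E = 21 → V
  i=10: V-T =  2 → C
  i=11: U-P =  5 → F
  i=12: D-J = 20 → U
  i=13: D-F = 24 → Y
  i=14: P-I =  7 → H
  i=15: E-J = 21 → V
  i=16: Y-W =  2 → C
  i=17: U-P =  5 → F
  i=18: S-Y = 20 → U
  i=19: T-V = 24 → Y
  i=20: K-D =  7 → H
  i=21: M-R = 21 → V
  i=22: Q-O =  2 → C
  i=23: M-H =  5 → F
  i=24: F-L = 20 → U
  i=25: L-N = 24 → Y
  i=26: P-I =  7 → H
  i=27: G-L = 21 → V
  i=28: U-S =  2 → C
  i=29: P-K =  5 → F
  shifts repeat with period 6: UYHVCF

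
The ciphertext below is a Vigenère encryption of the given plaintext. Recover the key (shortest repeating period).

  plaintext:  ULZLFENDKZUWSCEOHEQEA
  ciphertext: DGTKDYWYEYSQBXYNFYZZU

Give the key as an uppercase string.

JVUZYU

  i= 0: D-U =  9 → J
  i= 1: G-L = 21 → V
  i= 2: T-Z = 20 → U
  i= 3: K-L = 25 → Z
  i= 4: D-F = 24 → Y
  i= 5: Y-E = 20 → U
  i= 6: W-N =  9 → J
  i= 7: Y-D = 21 → V
  i= 8: E-K = 20 → U
  i= 9: Y-Z = 25 → Z
  i=10: S-U = 24 → Y
  i=11: Q-W = 20 → U
  i=12: B-S =  9 → J
  i=13: X-C = 21 → V
  i=14: Y-E = 20 → U
  i=15: N-O = 25 → Z
  i=16: F-H = 24 → Y
  i=17: Y-E = 20 → U
  i=18: Z-Q =  9 → J
  i=19: Z-E = 21 → V
  i=20: U-A = 20 → U
  shifts repeat with period 6: JVUZYU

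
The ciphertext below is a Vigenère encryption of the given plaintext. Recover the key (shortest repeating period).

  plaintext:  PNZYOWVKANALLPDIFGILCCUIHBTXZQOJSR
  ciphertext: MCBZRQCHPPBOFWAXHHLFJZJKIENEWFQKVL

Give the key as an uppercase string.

XPCBDUH

  i= 0: M-P = 23 → X
  i= 1: C-N = 15 → P
  i= 2: B-Z =  2 → C
  i= 3: Z-Y =  1 → B
  i= 4: R-O =  3 → D
  i= 5: Q-W = 20 → U
  i= 6: C-V =  7 → H
  i= 7: H-K = 23 → X
  i= 8: P-A = 15 → P
  i= 9: P-N =  2 → C
  i=10: B-A =  1 → B
  i=11: O-L =  3 → D
  i=12: F-L = 20 → U
  i=13: W-P =  7 → H
  i=14: A-D = 23 → X
  i=15: X-I = 15 → P
  i=16: H-F =  2 → C
  i=17: H-G =  1 → B
  i=18: L-I =  3 → D
  i=19: F-L = 20 → U
  i=20: J-C =  7 → H
  i=21: Z-C = 23 → X
  i=22: J-U = 15 → P
  i=23: K-I =  2 → C
  i=24: I-H =  1 → B
  i=25: E-B =  3 → D
  i=26: N-T = 20 → U
  i=27: E-X =  7 → H
  i=28: W-Z = 23 → X
  i=29: F-Q = 15 → P
  i=30: Q-O =  2 → C
  i=31: K-J =  1 → B
  i=32: V-S =  3 → D
  i=33: L-R = 20 → U
  shifts repeat with period 7: XPCBDUH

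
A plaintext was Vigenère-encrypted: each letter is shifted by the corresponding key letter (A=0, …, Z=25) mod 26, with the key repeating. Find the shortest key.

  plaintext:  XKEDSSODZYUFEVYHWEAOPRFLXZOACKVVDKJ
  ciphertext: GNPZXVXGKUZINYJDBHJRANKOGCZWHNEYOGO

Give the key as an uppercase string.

JDLWFD

  i= 0: G-X =  9 → J
  i= 1: N-K =  3 → D
  i= 2: P-E = 11 → L
  i= 3: Z-D = 22 → W
  i= 4: X-S =  5 → F
  i= 5: V-S =  3 → D
  i= 6: X-O =  9 → J
  i= 7: G-D =  3 → D
  i= 8: K-Z = 11 → L
  i= 9: U-Y = 22 → W
  i=10: Z-U =  5 → F
  i=11: I-F =  3 → D
  i=12: N-E =  9 → J
  i=13: Y-V =  3 → D
  i=14: J-Y = 11 → L
  i=15: D-H = 22 → W
  i=16: B-W =  5 → F
  i=17: H-E =  3 → D
  i=18: J-A =  9 → J
  i=19: R-O =  3 → D
  i=20: A-P = 11 → L
  i=21: N-R = 22 → W
  i=22: K-F =  5 → F
  i=23: O-L =  3 → D
  i=24: G-X =  9 → J
  i=25: C-Z =  3 → D
  i=26: Z-O = 11 → L
  i=27: W-A = 22 → W
  i=28: H-C =  5 → F
  i=29: N-K =  3 → D
  i=30: E-V =  9 → J
  i=31: Y-V =  3 → D
  i=32: O-D = 11 → L
  i=33: G-K = 22 → W
  i=34: O-J =  5 → F
  shifts repeat with period 6: JDLWFD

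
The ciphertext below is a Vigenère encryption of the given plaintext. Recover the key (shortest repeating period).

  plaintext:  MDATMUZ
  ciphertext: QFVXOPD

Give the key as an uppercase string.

  i= 0: Q-M =  4 → E
  i= 1: F-D =  2 → C
  i= 2: V-A = 21 → V
  i= 3: X-T =  4 → E
  i= 4: O-M =  2 → C
  i= 5: P-U = 21 → V
  i= 6: D-Z =  4 → E
  shifts repeat with period 3: ECV

ECV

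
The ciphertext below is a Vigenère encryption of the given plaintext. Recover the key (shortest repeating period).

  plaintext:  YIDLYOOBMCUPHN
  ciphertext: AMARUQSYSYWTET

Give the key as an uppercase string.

  i= 0: A-Y =  2 → C
  i= 1: M-I =  4 → E
  i= 2: A-D = 23 → X
  i= 3: R-L =  6 → G
  i= 4: U-Y = 22 → W
  i= 5: Q-O =  2 → C
  i= 6: S-O =  4 → E
  i= 7: Y-B = 23 → X
  i= 8: S-M =  6 → G
  i= 9: Y-C = 22 → W
  i=10: W-U =  2 → C
  i=11: T-P =  4 → E
  i=12: E-H = 23 → X
  i=13: T-N =  6 → G
  shifts repeat with period 5: CEXGW

CEXGW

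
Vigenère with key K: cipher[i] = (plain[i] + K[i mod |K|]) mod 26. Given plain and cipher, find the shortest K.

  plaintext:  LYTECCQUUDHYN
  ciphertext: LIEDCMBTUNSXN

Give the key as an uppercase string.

AKLZ

  i= 0: L-L =  0 → A
  i= 1: I-Y = 10 → K
  i= 2: E-T = 11 → L
  i= 3: D-E = 25 → Z
  i= 4: C-C =  0 → A
  i= 5: M-C = 10 → K
  i= 6: B-Q = 11 → L
  i= 7: T-U = 25 → Z
  i= 8: U-U =  0 → A
  i= 9: N-D = 10 → K
  i=10: S-H = 11 → L
  i=11: X-Y = 25 → Z
  i=12: N-N =  0 → A
  shifts repeat with period 4: AKLZ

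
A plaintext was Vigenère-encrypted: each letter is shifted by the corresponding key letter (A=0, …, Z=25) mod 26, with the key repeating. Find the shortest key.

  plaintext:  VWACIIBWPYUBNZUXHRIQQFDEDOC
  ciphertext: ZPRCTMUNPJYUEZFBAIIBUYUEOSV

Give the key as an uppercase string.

ETRAL

  i= 0: Z-V =  4 → E
  i= 1: P-W = 19 → T
  i= 2: R-A = 17 → R
  i= 3: C-C =  0 → A
  i= 4: T-I = 11 → L
  i= 5: M-I =  4 → E
  i= 6: U-B = 19 → T
  i= 7: N-W = 17 → R
  i= 8: P-P =  0 → A
  i= 9: J-Y = 11 → L
  i=10: Y-U =  4 → E
  i=11: U-B = 19 → T
  i=12: E-N = 17 → R
  i=13: Z-Z =  0 → A
  i=14: F-U = 11 → L
  i=15: B-X =  4 → E
  i=16: A-H = 19 → T
  i=17: I-R = 17 → R
  i=18: I-I =  0 → A
  i=19: B-Q = 11 → L
  i=20: U-Q =  4 → E
  i=21: Y-F = 19 → T
  i=22: U-D = 17 → R
  i=23: E-E =  0 → A
  i=24: O-D = 11 → L
  i=25: S-O =  4 → E
  i=26: V-C = 19 → T
  shifts repeat with period 5: ETRAL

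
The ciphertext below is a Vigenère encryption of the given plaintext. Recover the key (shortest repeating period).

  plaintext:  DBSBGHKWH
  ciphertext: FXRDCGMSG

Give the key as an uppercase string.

CWZ

  i= 0: F-D =  2 → C
  i= 1: X-B = 22 → W
  i= 2: R-S = 25 → Z
  i= 3: D-B =  2 → C
  i= 4: C-G = 22 → W
  i= 5: G-H = 25 → Z
  i= 6: M-K =  2 → C
  i= 7: S-W = 22 → W
  i= 8: G-H = 25 → Z
  shifts repeat with period 3: CWZ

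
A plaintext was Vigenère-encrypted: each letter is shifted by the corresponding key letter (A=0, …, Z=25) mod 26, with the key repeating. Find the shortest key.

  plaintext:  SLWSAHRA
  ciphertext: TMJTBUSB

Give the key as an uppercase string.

  i= 0: T-S =  1 → B
  i= 1: M-L =  1 → B
  i= 2: J-W = 13 → N
  i= 3: T-S =  1 → B
  i= 4: B-A =  1 → B
  i= 5: U-H = 13 → N
  i= 6: S-R =  1 → B
  i= 7: B-A =  1 → B
  shifts repeat with period 3: BBN

BBN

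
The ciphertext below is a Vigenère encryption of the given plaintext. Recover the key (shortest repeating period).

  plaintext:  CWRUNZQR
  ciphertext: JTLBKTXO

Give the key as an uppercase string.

  i= 0: J-C =  7 → H
  i= 1: T-W = 23 → X
  i= 2: L-R = 20 → U
  i= 3: B-U =  7 → H
  i= 4: K-N = 23 → X
  i= 5: T-Z = 20 → U
  i= 6: X-Q =  7 → H
  i= 7: O-R = 23 → X
  shifts repeat with period 3: HXU

HXU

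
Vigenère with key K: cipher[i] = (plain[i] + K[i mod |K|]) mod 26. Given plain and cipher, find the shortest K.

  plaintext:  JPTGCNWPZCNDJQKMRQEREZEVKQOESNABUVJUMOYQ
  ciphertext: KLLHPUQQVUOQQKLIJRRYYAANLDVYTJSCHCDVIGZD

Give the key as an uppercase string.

  i= 0: K-J =  1 → B
  i= 1: L-P = 22 → W
  i= 2: L-T = 18 → S
  i= 3: H-G =  1 → B
  i= 4: P-C = 13 → N
  i= 5: U-N =  7 → H
  i= 6: Q-W = 20 → U
  i= 7: Q-P =  1 → B
  i= 8: V-Z = 22 → W
  i= 9: U-C = 18 → S
  i=10: O-N =  1 → B
  i=11: Q-D = 13 → N
  i=12: Q-J =  7 → H
  i=13: K-Q = 20 → U
  i=14: L-K =  1 → B
  i=15: I-M = 22 → W
  i=16: J-R = 18 → S
  i=17: R-Q =  1 → B
  i=18: R-E = 13 → N
  i=19: Y-R =  7 → H
  i=20: Y-E = 20 → U
  i=21: A-Z =  1 → B
  i=22: A-E = 22 → W
  i=23: N-V = 18 → S
  i=24: L-K =  1 → B
  i=25: D-Q = 13 → N
  i=26: V-O =  7 → H
  i=27: Y-E = 20 → U
  i=28: T-S =  1 → B
  i=29: J-N = 22 → W
  i=30: S-A = 18 → S
  i=31: C-B =  1 → B
  i=32: H-U = 13 → N
  i=33: C-V =  7 → H
  i=34: D-J = 20 → U
  i=35: V-U =  1 → B
  i=36: I-M = 22 → W
  i=37: G-O = 18 → S
  i=38: Z-Y =  1 → B
  i=39: D-Q = 13 → N
  shifts repeat with period 7: BWSBNHU

BWSBNHU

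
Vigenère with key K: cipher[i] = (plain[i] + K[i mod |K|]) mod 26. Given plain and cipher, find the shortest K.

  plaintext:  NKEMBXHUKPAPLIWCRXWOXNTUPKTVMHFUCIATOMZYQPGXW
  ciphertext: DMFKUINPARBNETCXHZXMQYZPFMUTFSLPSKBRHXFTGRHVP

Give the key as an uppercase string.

  i= 0: D-N = 16 → Q
  i= 1: M-K =  2 → C
  i= 2: F-E =  1 → B
  i= 3: K-M = 24 → Y
  i= 4: U-B = 19 → T
  i= 5: I-X = 11 → L
  i= 6: N-H =  6 → G
  i= 7: P-U = 21 → V
  i= 8: A-K = 16 → Q
  i= 9: R-P =  2 → C
  i=10: B-A =  1 → B
  i=11: N-P = 24 → Y
  i=12: E-L = 19 → T
  i=13: T-I = 11 → L
  i=14: C-W =  6 → G
  i=15: X-C = 21 → V
  i=16: H-R = 16 → Q
  i=17: Z-X =  2 → C
  i=18: X-W =  1 → B
  i=19: M-O = 24 → Y
  i=20: Q-X = 19 → T
  i=21: Y-N = 11 → L
  i=22: Z-T =  6 → G
  i=23: P-U = 21 → V
  i=24: F-P = 16 → Q
  i=25: M-K =  2 → C
  i=26: U-T =  1 → B
  i=27: T-V = 24 → Y
  i=28: F-M = 19 → T
  i=29: S-H = 11 → L
  i=30: L-F =  6 → G
  i=31: P-U = 21 → V
  i=32: S-C = 16 → Q
  i=33: K-I =  2 → C
  i=34: B-A =  1 → B
  i=35: R-T = 24 → Y
  i=36: H-O = 19 → T
  i=37: X-M = 11 → L
  i=38: F-Z =  6 → G
  i=39: T-Y = 21 → V
  i=40: G-Q = 16 → Q
  i=41: R-P =  2 → C
  i=42: H-G =  1 → B
  i=43: V-X = 24 → Y
  i=44: P-W = 19 → T
  shifts repeat with period 8: QCBYTLGV

QCBYTLGV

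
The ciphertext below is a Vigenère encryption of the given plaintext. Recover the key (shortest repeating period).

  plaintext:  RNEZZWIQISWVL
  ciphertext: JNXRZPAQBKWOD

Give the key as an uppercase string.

  i= 0: J-R = 18 → S
  i= 1: N-N =  0 → A
  i= 2: X-E = 19 → T
  i= 3: R-Z = 18 → S
  i= 4: Z-Z =  0 → A
  i= 5: P-W = 19 → T
  i= 6: A-I = 18 → S
  i= 7: Q-Q =  0 → A
  i= 8: B-I = 19 → T
  i= 9: K-S = 18 → S
  i=10: W-W =  0 → A
  i=11: O-V = 19 → T
  i=12: D-L = 18 → S
  shifts repeat with period 3: SAT

SAT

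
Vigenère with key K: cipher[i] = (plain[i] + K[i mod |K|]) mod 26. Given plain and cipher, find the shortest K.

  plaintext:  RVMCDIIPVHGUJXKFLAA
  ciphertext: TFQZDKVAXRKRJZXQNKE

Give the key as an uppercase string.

  i= 0: T-R =  2 → C
  i= 1: F-V = 10 → K
  i= 2: Q-M =  4 → E
  i= 3: Z-C = 23 → X
  i= 4: D-D =  0 → A
  i= 5: K-I =  2 → C
  i= 6: V-I = 13 → N
  i= 7: A-P = 11 → L
  i= 8: X-V =  2 → C
  i= 9: R-H = 10 → K
  i=10: K-G =  4 → E
  i=11: R-U = 23 → X
  i=12: J-J =  0 → A
  i=13: Z-X =  2 → C
  i=14: X-K = 13 → N
  i=15: Q-F = 11 → L
  i=16: N-L =  2 → C
  i=17: K-A = 10 → K
  i=18: E-A =  4 → E
  shifts repeat with period 8: CKEXACNL

CKEXACNL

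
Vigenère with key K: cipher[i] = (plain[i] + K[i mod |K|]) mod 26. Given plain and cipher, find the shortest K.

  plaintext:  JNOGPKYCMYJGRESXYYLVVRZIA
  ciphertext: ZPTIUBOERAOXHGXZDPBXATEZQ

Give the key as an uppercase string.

  i= 0: Z-J = 16 → Q
  i= 1: P-N =  2 → C
  i= 2: T-O =  5 → F
  i= 3: I-G =  2 → C
  i= 4: U-P =  5 → F
  i= 5: B-K = 17 → R
  i= 6: O-Y = 16 → Q
  i= 7: E-C =  2 → C
  i= 8: R-M =  5 → F
  i= 9: A-Y =  2 → C
  i=10: O-J =  5 → F
  i=11: X-G = 17 → R
  i=12: H-R = 16 → Q
  i=13: G-E =  2 → C
  i=14: X-S =  5 → F
  i=15: Z-X =  2 → C
  i=16: D-Y =  5 → F
  i=17: P-Y = 17 → R
  i=18: B-L = 16 → Q
  i=19: X-V =  2 → C
  i=20: A-V =  5 → F
  i=21: T-R =  2 → C
  i=22: E-Z =  5 → F
  i=23: Z-I = 17 → R
  i=24: Q-A = 16 → Q
  shifts repeat with period 6: QCFCFR

QCFCFR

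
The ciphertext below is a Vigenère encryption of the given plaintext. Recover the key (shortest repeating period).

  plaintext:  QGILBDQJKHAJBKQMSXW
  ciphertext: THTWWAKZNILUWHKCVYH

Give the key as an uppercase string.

DBLLVXUQ

  i= 0: T-Q =  3 → D
  i= 1: H-G =  1 → B
  i= 2: T-I = 11 → L
  i= 3: W-L = 11 → L
  i= 4: W-B = 21 → V
  i= 5: A-D = 23 → X
  i= 6: K-Q = 20 → U
  i= 7: Z-J = 16 → Q
  i= 8: N-K =  3 → D
  i= 9: I-H =  1 → B
  i=10: L-A = 11 → L
  i=11: U-J = 11 → L
  i=12: W-B = 21 → V
  i=13: H-K = 23 → X
  i=14: K-Q = 20 → U
  i=15: C-M = 16 → Q
  i=16: V-S =  3 → D
  i=17: Y-X =  1 → B
  i=18: H-W = 11 → L
  shifts repeat with period 8: DBLLVXUQ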